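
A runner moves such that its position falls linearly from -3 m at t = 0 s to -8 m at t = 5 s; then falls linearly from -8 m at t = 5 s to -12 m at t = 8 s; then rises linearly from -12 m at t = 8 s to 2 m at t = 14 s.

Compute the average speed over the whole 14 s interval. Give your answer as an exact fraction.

Average speed = (total path length)/(elapsed time); on a piecewise-linear x-t graph the path length is Σ|Δx|.
0–5 s: |Δx| = |-8 − -3| = 5 m
5–8 s: |Δx| = |-12 − -8| = 4 m
8–14 s: |Δx| = |2 − -12| = 14 m
Total path = 23 m; average speed = 23/14 = 23/14 m/s.

23/14 m/s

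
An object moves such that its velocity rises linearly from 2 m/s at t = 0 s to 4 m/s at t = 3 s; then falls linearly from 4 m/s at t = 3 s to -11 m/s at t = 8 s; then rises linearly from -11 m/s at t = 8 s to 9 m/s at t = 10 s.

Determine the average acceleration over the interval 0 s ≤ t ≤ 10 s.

Average acceleration = Δv/Δt = (9 − 2)/(10 − 0) = 0.7 m/s².

0.7 m/s²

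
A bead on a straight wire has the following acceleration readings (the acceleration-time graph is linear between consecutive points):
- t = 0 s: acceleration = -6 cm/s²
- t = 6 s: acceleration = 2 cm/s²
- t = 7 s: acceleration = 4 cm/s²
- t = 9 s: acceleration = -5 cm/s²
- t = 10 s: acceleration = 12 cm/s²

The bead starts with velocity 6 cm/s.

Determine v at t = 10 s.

-0.5 cm/s

Δv equals the area under the a-t graph; then v = v₀ + Δv.
0–6 s: ½(-6 + 2)(6) = -12 cm/s
6–7 s: ½(2 + 4)(1) = 3 cm/s
7–9 s: ½(4 + -5)(2) = -1 cm/s
9–10 s: ½(-5 + 12)(1) = 3.5 cm/s
Δv = -6.5 cm/s, so v(10) = 6 + (-6.5) = -0.5 cm/s.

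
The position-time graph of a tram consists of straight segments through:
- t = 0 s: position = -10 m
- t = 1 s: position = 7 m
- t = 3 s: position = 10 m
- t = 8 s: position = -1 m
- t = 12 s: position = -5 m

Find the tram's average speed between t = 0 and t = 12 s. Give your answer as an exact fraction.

35/12 m/s

Average speed = (total path length)/(elapsed time); on a piecewise-linear x-t graph the path length is Σ|Δx|.
0–1 s: |Δx| = |7 − -10| = 17 m
1–3 s: |Δx| = |10 − 7| = 3 m
3–8 s: |Δx| = |-1 − 10| = 11 m
8–12 s: |Δx| = |-5 − -1| = 4 m
Total path = 35 m; average speed = 35/12 = 35/12 m/s.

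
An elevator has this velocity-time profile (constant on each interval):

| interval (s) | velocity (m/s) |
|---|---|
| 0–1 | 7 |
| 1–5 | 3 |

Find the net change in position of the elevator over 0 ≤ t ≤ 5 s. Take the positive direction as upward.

Net displacement equals the area under the velocity-time graph (areas below the axis count negative).
0–1 s: 7 × 1 = 7 m
1–5 s: 3 × 4 = 12 m
Net displacement = 19 m

19 m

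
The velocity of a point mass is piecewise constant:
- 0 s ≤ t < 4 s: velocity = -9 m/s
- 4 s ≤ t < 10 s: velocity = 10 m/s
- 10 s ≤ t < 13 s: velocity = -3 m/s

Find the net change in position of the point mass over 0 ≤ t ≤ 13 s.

15 m

Displacement is the signed area under the v-t curve.
0–4 s: -9 × 4 = -36 m
4–10 s: 10 × 6 = 60 m
10–13 s: -3 × 3 = -9 m
Net displacement = 15 m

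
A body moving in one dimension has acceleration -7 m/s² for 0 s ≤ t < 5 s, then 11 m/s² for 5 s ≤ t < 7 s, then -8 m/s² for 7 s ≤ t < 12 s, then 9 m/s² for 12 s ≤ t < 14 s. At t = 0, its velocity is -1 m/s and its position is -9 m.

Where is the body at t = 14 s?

-411.5 m

On each constant-a segment, Δv = aΔt and Δx = v₀Δt + ½aΔt²; chain segment to segment.
0–5 s: v starts -1 m/s; Δx = -1·5 + ½·-7·5² = -92.5 m; v ends -36 m/s.
5–7 s: v starts -36 m/s; Δx = -36·2 + ½·11·2² = -50 m; v ends -14 m/s.
7–12 s: v starts -14 m/s; Δx = -14·5 + ½·-8·5² = -170 m; v ends -54 m/s.
12–14 s: v starts -54 m/s; Δx = -54·2 + ½·9·2² = -90 m; v ends -36 m/s.
x(14) = -9 + Σ Δx = -411.5 m.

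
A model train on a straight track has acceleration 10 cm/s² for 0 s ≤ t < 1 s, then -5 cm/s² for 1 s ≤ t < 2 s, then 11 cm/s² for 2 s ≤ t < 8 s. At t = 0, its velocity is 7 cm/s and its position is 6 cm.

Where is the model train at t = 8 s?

302.5 cm

On each constant-a segment, Δv = aΔt and Δx = v₀Δt + ½aΔt²; chain segment to segment.
0–1 s: v starts 7 cm/s; Δx = 7·1 + ½·10·1² = 12 cm; v ends 17 cm/s.
1–2 s: v starts 17 cm/s; Δx = 17·1 + ½·-5·1² = 14.5 cm; v ends 12 cm/s.
2–8 s: v starts 12 cm/s; Δx = 12·6 + ½·11·6² = 270 cm; v ends 78 cm/s.
x(8) = 6 + Σ Δx = 302.5 cm.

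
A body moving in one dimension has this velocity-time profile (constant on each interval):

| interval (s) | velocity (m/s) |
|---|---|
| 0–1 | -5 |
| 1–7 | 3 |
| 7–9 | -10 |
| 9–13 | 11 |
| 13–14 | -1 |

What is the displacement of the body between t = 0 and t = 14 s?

36 m

Displacement is the signed area under the v-t curve.
0–1 s: -5 × 1 = -5 m
1–7 s: 3 × 6 = 18 m
7–9 s: -10 × 2 = -20 m
9–13 s: 11 × 4 = 44 m
13–14 s: -1 × 1 = -1 m
Net displacement = 36 m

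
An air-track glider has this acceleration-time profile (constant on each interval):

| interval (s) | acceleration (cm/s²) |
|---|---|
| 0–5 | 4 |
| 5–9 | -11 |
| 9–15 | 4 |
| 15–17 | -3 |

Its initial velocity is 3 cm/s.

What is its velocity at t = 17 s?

-3 cm/s

Δv equals the area under the a-t graph; then v = v₀ + Δv.
0–5 s: 4 × 5 = 20 cm/s
5–9 s: -11 × 4 = -44 cm/s
9–15 s: 4 × 6 = 24 cm/s
15–17 s: -3 × 2 = -6 cm/s
Δv = -6 cm/s, so v(17) = 3 + (-6) = -3 cm/s.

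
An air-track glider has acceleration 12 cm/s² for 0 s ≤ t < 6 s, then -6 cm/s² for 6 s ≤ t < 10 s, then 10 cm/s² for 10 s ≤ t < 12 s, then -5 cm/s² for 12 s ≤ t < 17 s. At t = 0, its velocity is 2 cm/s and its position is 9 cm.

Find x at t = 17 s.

892.5 cm

On each constant-a segment, Δv = aΔt and Δx = v₀Δt + ½aΔt²; chain segment to segment.
0–6 s: v starts 2 cm/s; Δx = 2·6 + ½·12·6² = 228 cm; v ends 74 cm/s.
6–10 s: v starts 74 cm/s; Δx = 74·4 + ½·-6·4² = 248 cm; v ends 50 cm/s.
10–12 s: v starts 50 cm/s; Δx = 50·2 + ½·10·2² = 120 cm; v ends 70 cm/s.
12–17 s: v starts 70 cm/s; Δx = 70·5 + ½·-5·5² = 287.5 cm; v ends 45 cm/s.
x(17) = 9 + Σ Δx = 892.5 cm.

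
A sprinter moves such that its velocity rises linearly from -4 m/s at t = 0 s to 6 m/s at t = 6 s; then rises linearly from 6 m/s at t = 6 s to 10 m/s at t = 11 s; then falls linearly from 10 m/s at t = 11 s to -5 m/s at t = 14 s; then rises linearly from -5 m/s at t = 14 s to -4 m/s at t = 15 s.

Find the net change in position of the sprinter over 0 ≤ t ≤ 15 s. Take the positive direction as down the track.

Displacement is the signed area under the v-t curve.
0–6 s: ½(-4 + 6)(6) = 6 m
6–11 s: ½(6 + 10)(5) = 40 m
11–14 s: ½(10 + -5)(3) = 7.5 m
14–15 s: ½(-5 + -4)(1) = -4.5 m
Net displacement = 49 m

49 m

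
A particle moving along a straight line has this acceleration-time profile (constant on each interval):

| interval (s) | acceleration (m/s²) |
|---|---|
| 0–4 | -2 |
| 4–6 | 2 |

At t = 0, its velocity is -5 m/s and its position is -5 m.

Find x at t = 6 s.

-63 m

On each constant-a segment, Δv = aΔt and Δx = v₀Δt + ½aΔt²; chain segment to segment.
0–4 s: v starts -5 m/s; Δx = -5·4 + ½·-2·4² = -36 m; v ends -13 m/s.
4–6 s: v starts -13 m/s; Δx = -13·2 + ½·2·2² = -22 m; v ends -9 m/s.
x(6) = -5 + Σ Δx = -63 m.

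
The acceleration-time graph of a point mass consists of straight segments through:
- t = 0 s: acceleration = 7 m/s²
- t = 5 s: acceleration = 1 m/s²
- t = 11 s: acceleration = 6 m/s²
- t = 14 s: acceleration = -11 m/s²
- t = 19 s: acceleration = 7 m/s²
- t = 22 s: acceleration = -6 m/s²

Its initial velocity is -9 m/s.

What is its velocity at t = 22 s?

Δv equals the area under the a-t graph; then v = v₀ + Δv.
0–5 s: ½(7 + 1)(5) = 20 m/s
5–11 s: ½(1 + 6)(6) = 21 m/s
11–14 s: ½(6 + -11)(3) = -7.5 m/s
14–19 s: ½(-11 + 7)(5) = -10 m/s
19–22 s: ½(7 + -6)(3) = 1.5 m/s
Δv = 25 m/s, so v(22) = -9 + (25) = 16 m/s.

16 m/s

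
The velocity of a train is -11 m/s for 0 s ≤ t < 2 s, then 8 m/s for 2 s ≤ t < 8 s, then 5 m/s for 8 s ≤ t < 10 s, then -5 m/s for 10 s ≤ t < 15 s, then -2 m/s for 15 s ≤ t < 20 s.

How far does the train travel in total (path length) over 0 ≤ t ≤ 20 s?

Distance (not displacement) is the total path length: add the absolute areas under v-t.
0–2 s: |-11| × 2 = 22 m
2–8 s: |8| × 6 = 48 m
8–10 s: |5| × 2 = 10 m
10–15 s: |-5| × 5 = 25 m
15–20 s: |-2| × 5 = 10 m
Total distance = 115 m

115 m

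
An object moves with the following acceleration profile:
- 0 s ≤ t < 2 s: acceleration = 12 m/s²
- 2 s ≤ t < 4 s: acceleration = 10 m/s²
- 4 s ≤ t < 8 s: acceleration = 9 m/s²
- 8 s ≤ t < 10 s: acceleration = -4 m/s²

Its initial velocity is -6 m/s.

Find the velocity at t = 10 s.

66 m/s

Δv equals the area under the a-t graph; then v = v₀ + Δv.
0–2 s: 12 × 2 = 24 m/s
2–4 s: 10 × 2 = 20 m/s
4–8 s: 9 × 4 = 36 m/s
8–10 s: -4 × 2 = -8 m/s
Δv = 72 m/s, so v(10) = -6 + (72) = 66 m/s.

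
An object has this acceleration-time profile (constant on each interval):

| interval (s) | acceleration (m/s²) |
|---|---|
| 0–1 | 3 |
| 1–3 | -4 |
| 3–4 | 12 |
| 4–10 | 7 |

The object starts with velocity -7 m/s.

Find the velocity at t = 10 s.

Δv equals the area under the a-t graph; then v = v₀ + Δv.
0–1 s: 3 × 1 = 3 m/s
1–3 s: -4 × 2 = -8 m/s
3–4 s: 12 × 1 = 12 m/s
4–10 s: 7 × 6 = 42 m/s
Δv = 49 m/s, so v(10) = -7 + (49) = 42 m/s.

42 m/s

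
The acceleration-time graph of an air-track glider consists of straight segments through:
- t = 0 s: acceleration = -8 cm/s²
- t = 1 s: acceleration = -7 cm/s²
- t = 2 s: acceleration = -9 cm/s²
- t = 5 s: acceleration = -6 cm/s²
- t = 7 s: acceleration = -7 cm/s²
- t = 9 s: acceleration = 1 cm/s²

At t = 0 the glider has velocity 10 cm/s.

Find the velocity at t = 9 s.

Δv equals the area under the a-t graph; then v = v₀ + Δv.
0–1 s: ½(-8 + -7)(1) = -7.5 cm/s
1–2 s: ½(-7 + -9)(1) = -8 cm/s
2–5 s: ½(-9 + -6)(3) = -22.5 cm/s
5–7 s: ½(-6 + -7)(2) = -13 cm/s
7–9 s: ½(-7 + 1)(2) = -6 cm/s
Δv = -57 cm/s, so v(9) = 10 + (-57) = -47 cm/s.

-47 cm/s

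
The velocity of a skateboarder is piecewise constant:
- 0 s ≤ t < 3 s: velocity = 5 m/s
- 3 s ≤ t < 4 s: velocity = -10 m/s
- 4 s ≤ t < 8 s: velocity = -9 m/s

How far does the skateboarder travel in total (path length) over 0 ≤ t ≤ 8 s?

Total distance travelled is ∫|v| dt — sum the magnitudes of each area piece.
0–3 s: |5| × 3 = 15 m
3–4 s: |-10| × 1 = 10 m
4–8 s: |-9| × 4 = 36 m
Total distance = 61 m

61 m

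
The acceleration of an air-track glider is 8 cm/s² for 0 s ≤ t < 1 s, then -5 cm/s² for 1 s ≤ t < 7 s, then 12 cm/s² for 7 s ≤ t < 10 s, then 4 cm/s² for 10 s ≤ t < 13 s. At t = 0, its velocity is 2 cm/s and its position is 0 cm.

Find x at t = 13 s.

On each constant-a segment, Δv = aΔt and Δx = v₀Δt + ½aΔt²; chain segment to segment.
0–1 s: v starts 2 cm/s; Δx = 2·1 + ½·8·1² = 6 cm; v ends 10 cm/s.
1–7 s: v starts 10 cm/s; Δx = 10·6 + ½·-5·6² = -30 cm; v ends -20 cm/s.
7–10 s: v starts -20 cm/s; Δx = -20·3 + ½·12·3² = -6 cm; v ends 16 cm/s.
10–13 s: v starts 16 cm/s; Δx = 16·3 + ½·4·3² = 66 cm; v ends 28 cm/s.
x(13) = 0 + Σ Δx = 36 cm.

36 cm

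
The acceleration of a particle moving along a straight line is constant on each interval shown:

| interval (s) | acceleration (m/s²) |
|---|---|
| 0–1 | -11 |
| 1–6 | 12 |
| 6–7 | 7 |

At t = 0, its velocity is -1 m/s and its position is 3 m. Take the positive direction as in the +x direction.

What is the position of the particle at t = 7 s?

On each constant-a segment, Δv = aΔt and Δx = v₀Δt + ½aΔt²; chain segment to segment.
0–1 s: v starts -1 m/s; Δx = -1·1 + ½·-11·1² = -6.5 m; v ends -12 m/s.
1–6 s: v starts -12 m/s; Δx = -12·5 + ½·12·5² = 90 m; v ends 48 m/s.
6–7 s: v starts 48 m/s; Δx = 48·1 + ½·7·1² = 51.5 m; v ends 55 m/s.
x(7) = 3 + Σ Δx = 138 m.

138 m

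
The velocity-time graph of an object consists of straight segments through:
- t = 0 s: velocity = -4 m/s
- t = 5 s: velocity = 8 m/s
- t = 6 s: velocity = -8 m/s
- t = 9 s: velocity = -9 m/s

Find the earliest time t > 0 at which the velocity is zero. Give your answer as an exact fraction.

t = 5/3 s

v changes sign on 0–5 s (from -4 to 8); the graph is linear there, so v = 0 at t = 0 + (4)·(5 − 0)/(8 − -4) = 5/3 s.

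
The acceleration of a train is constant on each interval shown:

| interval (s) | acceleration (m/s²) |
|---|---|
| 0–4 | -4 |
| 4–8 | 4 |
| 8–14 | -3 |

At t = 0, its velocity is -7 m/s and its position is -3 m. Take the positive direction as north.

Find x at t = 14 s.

-219 m

On each constant-a segment, Δv = aΔt and Δx = v₀Δt + ½aΔt²; chain segment to segment.
0–4 s: v starts -7 m/s; Δx = -7·4 + ½·-4·4² = -60 m; v ends -23 m/s.
4–8 s: v starts -23 m/s; Δx = -23·4 + ½·4·4² = -60 m; v ends -7 m/s.
8–14 s: v starts -7 m/s; Δx = -7·6 + ½·-3·6² = -96 m; v ends -25 m/s.
x(14) = -3 + Σ Δx = -219 m.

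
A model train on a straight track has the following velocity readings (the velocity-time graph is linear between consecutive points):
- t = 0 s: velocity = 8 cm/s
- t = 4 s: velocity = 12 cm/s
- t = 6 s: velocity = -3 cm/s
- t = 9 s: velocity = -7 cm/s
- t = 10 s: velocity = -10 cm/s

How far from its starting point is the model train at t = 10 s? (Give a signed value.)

25.5 cm

Net displacement equals the area under the velocity-time graph (areas below the axis count negative).
0–4 s: ½(8 + 12)(4) = 40 cm
4–6 s: ½(12 + -3)(2) = 9 cm
6–9 s: ½(-3 + -7)(3) = -15 cm
9–10 s: ½(-7 + -10)(1) = -8.5 cm
Net displacement = 25.5 cm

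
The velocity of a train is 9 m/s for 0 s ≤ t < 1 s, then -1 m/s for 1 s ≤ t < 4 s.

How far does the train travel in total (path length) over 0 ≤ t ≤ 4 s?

Total distance travelled is ∫|v| dt — sum the magnitudes of each area piece.
0–1 s: |9| × 1 = 9 m
1–4 s: |-1| × 3 = 3 m
Total distance = 12 m

12 m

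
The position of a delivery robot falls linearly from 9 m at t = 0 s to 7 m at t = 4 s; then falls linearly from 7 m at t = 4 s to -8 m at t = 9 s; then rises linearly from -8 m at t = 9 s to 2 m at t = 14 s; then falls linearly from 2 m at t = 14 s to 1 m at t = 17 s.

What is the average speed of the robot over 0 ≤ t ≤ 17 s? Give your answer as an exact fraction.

Average speed = (total path length)/(elapsed time); on a piecewise-linear x-t graph the path length is Σ|Δx|.
0–4 s: |Δx| = |7 − 9| = 2 m
4–9 s: |Δx| = |-8 − 7| = 15 m
9–14 s: |Δx| = |2 − -8| = 10 m
14–17 s: |Δx| = |1 − 2| = 1 m
Total path = 28 m; average speed = 28/17 = 28/17 m/s.

28/17 m/s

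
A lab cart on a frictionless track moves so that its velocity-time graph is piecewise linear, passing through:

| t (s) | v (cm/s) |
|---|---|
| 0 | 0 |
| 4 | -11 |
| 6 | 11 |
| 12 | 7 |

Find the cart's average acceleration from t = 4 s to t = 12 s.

2.25 cm/s²

Average acceleration = Δv/Δt = (7 − -11)/(12 − 4) = 2.25 cm/s².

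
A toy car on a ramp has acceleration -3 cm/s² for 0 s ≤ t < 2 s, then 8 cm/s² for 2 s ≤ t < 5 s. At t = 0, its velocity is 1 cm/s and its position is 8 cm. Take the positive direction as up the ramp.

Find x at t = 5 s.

25 cm

On each constant-a segment, Δv = aΔt and Δx = v₀Δt + ½aΔt²; chain segment to segment.
0–2 s: v starts 1 cm/s; Δx = 1·2 + ½·-3·2² = -4 cm; v ends -5 cm/s.
2–5 s: v starts -5 cm/s; Δx = -5·3 + ½·8·3² = 21 cm; v ends 19 cm/s.
x(5) = 8 + Σ Δx = 25 cm.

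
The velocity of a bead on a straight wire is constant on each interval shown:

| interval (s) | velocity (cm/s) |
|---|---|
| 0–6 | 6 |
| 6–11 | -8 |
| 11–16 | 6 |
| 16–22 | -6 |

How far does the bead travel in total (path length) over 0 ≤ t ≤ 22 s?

142 cm

Distance (not displacement) is the total path length: add the absolute areas under v-t.
0–6 s: |6| × 6 = 36 cm
6–11 s: |-8| × 5 = 40 cm
11–16 s: |6| × 5 = 30 cm
16–22 s: |-6| × 6 = 36 cm
Total distance = 142 cm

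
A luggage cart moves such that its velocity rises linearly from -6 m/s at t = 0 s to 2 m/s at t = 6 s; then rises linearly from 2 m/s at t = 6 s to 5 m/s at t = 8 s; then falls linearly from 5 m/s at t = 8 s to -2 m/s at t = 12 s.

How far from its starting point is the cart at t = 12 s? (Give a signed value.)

Displacement is the signed area under the v-t curve.
0–6 s: ½(-6 + 2)(6) = -12 m
6–8 s: ½(2 + 5)(2) = 7 m
8–12 s: ½(5 + -2)(4) = 6 m
Net displacement = 1 m

1 m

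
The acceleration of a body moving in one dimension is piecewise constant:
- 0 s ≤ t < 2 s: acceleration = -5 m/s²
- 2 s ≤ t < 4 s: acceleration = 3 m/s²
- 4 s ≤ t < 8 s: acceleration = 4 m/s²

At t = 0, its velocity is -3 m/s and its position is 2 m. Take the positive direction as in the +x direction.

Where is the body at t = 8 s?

On each constant-a segment, Δv = aΔt and Δx = v₀Δt + ½aΔt²; chain segment to segment.
0–2 s: v starts -3 m/s; Δx = -3·2 + ½·-5·2² = -16 m; v ends -13 m/s.
2–4 s: v starts -13 m/s; Δx = -13·2 + ½·3·2² = -20 m; v ends -7 m/s.
4–8 s: v starts -7 m/s; Δx = -7·4 + ½·4·4² = 4 m; v ends 9 m/s.
x(8) = 2 + Σ Δx = -30 m.

-30 m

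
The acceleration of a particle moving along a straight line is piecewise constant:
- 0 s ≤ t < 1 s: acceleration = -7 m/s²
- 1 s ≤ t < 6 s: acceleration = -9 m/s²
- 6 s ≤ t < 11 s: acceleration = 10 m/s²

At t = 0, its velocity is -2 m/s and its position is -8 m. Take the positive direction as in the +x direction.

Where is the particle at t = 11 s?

-316 m

On each constant-a segment, Δv = aΔt and Δx = v₀Δt + ½aΔt²; chain segment to segment.
0–1 s: v starts -2 m/s; Δx = -2·1 + ½·-7·1² = -5.5 m; v ends -9 m/s.
1–6 s: v starts -9 m/s; Δx = -9·5 + ½·-9·5² = -157.5 m; v ends -54 m/s.
6–11 s: v starts -54 m/s; Δx = -54·5 + ½·10·5² = -145 m; v ends -4 m/s.
x(11) = -8 + Σ Δx = -316 m.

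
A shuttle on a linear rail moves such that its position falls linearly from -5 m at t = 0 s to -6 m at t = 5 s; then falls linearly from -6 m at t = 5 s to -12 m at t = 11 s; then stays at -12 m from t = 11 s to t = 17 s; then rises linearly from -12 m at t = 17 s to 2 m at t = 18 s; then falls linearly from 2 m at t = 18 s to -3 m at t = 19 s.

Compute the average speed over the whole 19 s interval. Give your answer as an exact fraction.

26/19 m/s

Average speed = (total path length)/(elapsed time); on a piecewise-linear x-t graph the path length is Σ|Δx|.
0–5 s: |Δx| = |-6 − -5| = 1 m
5–11 s: |Δx| = |-12 − -6| = 6 m
11–17 s: |Δx| = |-12 − -12| = 0 m
17–18 s: |Δx| = |2 − -12| = 14 m
18–19 s: |Δx| = |-3 − 2| = 5 m
Total path = 26 m; average speed = 26/19 = 26/19 m/s.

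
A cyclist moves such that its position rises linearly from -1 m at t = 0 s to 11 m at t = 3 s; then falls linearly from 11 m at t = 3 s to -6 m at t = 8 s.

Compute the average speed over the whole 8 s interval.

3.625 m/s

Average speed = (total path length)/(elapsed time); on a piecewise-linear x-t graph the path length is Σ|Δx|.
0–3 s: |Δx| = |11 − -1| = 12 m
3–8 s: |Δx| = |-6 − 11| = 17 m
Total path = 29 m; average speed = 29/8 = 3.625 m/s.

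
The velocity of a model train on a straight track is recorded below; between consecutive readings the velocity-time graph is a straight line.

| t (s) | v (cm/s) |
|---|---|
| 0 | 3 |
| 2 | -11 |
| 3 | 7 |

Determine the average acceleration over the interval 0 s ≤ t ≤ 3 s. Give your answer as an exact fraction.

Average acceleration = Δv/Δt = (7 − 3)/(3 − 0) = 4/3 cm/s².

4/3 cm/s²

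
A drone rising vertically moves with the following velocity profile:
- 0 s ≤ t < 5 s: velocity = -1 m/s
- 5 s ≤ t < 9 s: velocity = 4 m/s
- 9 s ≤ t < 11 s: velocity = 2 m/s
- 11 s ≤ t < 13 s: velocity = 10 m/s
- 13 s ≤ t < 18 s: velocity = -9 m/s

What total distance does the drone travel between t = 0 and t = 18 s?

Distance (not displacement) is the total path length: add the absolute areas under v-t.
0–5 s: |-1| × 5 = 5 m
5–9 s: |4| × 4 = 16 m
9–11 s: |2| × 2 = 4 m
11–13 s: |10| × 2 = 20 m
13–18 s: |-9| × 5 = 45 m
Total distance = 90 m

90 m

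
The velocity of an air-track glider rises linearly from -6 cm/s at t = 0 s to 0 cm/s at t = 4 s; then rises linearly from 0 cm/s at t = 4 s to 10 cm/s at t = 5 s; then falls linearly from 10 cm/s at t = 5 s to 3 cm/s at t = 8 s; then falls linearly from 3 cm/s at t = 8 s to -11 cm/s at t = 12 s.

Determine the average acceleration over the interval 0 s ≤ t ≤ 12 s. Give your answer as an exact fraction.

-5/12 cm/s²

Average acceleration = Δv/Δt = (-11 − -6)/(12 − 0) = -5/12 cm/s².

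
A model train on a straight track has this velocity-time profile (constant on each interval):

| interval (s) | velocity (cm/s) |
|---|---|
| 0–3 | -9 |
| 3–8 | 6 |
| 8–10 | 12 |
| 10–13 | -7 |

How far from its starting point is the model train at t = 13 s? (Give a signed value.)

6 cm

Displacement is the signed area under the v-t curve.
0–3 s: -9 × 3 = -27 cm
3–8 s: 6 × 5 = 30 cm
8–10 s: 12 × 2 = 24 cm
10–13 s: -7 × 3 = -21 cm
Net displacement = 6 cm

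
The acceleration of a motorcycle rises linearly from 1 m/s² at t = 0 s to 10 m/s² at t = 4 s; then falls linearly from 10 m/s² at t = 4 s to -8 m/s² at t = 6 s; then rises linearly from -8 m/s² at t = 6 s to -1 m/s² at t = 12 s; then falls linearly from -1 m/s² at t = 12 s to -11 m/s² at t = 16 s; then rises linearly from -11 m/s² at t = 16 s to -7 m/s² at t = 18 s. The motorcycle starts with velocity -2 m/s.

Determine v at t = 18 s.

Δv equals the area under the a-t graph; then v = v₀ + Δv.
0–4 s: ½(1 + 10)(4) = 22 m/s
4–6 s: ½(10 + -8)(2) = 2 m/s
6–12 s: ½(-8 + -1)(6) = -27 m/s
12–16 s: ½(-1 + -11)(4) = -24 m/s
16–18 s: ½(-11 + -7)(2) = -18 m/s
Δv = -45 m/s, so v(18) = -2 + (-45) = -47 m/s.

-47 m/s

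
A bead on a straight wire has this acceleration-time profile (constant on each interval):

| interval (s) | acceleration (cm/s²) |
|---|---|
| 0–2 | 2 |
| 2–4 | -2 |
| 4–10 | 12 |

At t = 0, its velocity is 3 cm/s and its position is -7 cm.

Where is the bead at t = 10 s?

On each constant-a segment, Δv = aΔt and Δx = v₀Δt + ½aΔt²; chain segment to segment.
0–2 s: v starts 3 cm/s; Δx = 3·2 + ½·2·2² = 10 cm; v ends 7 cm/s.
2–4 s: v starts 7 cm/s; Δx = 7·2 + ½·-2·2² = 10 cm; v ends 3 cm/s.
4–10 s: v starts 3 cm/s; Δx = 3·6 + ½·12·6² = 234 cm; v ends 75 cm/s.
x(10) = -7 + Σ Δx = 247 cm.

247 cm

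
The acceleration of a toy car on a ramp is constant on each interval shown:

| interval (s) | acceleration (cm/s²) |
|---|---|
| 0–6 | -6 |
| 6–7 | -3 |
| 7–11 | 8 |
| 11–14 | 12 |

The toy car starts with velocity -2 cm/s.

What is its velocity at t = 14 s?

27 cm/s

Δv equals the area under the a-t graph; then v = v₀ + Δv.
0–6 s: -6 × 6 = -36 cm/s
6–7 s: -3 × 1 = -3 cm/s
7–11 s: 8 × 4 = 32 cm/s
11–14 s: 12 × 3 = 36 cm/s
Δv = 29 cm/s, so v(14) = -2 + (29) = 27 cm/s.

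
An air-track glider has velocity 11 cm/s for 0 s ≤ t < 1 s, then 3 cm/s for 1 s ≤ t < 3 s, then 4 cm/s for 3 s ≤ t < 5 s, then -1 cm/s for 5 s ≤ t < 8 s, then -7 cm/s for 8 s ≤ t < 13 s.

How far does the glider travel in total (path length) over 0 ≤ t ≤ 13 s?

63 cm

Distance (not displacement) is the total path length: add the absolute areas under v-t.
0–1 s: |11| × 1 = 11 cm
1–3 s: |3| × 2 = 6 cm
3–5 s: |4| × 2 = 8 cm
5–8 s: |-1| × 3 = 3 cm
8–13 s: |-7| × 5 = 35 cm
Total distance = 63 cm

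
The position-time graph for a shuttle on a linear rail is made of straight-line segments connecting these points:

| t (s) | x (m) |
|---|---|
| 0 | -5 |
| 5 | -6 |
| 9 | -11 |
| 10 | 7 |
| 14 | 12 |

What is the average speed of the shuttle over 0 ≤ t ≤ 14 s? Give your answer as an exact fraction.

Average speed = (total path length)/(elapsed time); on a piecewise-linear x-t graph the path length is Σ|Δx|.
0–5 s: |Δx| = |-6 − -5| = 1 m
5–9 s: |Δx| = |-11 − -6| = 5 m
9–10 s: |Δx| = |7 − -11| = 18 m
10–14 s: |Δx| = |12 − 7| = 5 m
Total path = 29 m; average speed = 29/14 = 29/14 m/s.

29/14 m/s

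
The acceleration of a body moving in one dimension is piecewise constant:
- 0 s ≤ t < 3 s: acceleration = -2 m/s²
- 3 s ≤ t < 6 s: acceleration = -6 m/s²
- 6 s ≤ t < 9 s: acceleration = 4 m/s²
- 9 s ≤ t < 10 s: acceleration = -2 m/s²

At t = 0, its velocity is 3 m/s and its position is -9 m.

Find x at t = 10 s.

-100 m

On each constant-a segment, Δv = aΔt and Δx = v₀Δt + ½aΔt²; chain segment to segment.
0–3 s: v starts 3 m/s; Δx = 3·3 + ½·-2·3² = 0 m; v ends -3 m/s.
3–6 s: v starts -3 m/s; Δx = -3·3 + ½·-6·3² = -36 m; v ends -21 m/s.
6–9 s: v starts -21 m/s; Δx = -21·3 + ½·4·3² = -45 m; v ends -9 m/s.
9–10 s: v starts -9 m/s; Δx = -9·1 + ½·-2·1² = -10 m; v ends -11 m/s.
x(10) = -9 + Σ Δx = -100 m.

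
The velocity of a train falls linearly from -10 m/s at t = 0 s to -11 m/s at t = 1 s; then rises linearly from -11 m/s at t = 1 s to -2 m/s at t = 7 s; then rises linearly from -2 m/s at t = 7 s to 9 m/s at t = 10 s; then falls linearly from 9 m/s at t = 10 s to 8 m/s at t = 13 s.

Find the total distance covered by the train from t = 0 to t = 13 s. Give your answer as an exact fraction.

Distance (not displacement) is the total path length: add the absolute areas under v-t.
0–1 s: |½(-10 + -11)(1)| = 10.5 m
1–7 s: |½(-11 + -2)(6)| = 39 m
7–10 s: v = 0 at t = 83/11 s; triangle areas 6/11 + 243/22 = 255/22 m
10–13 s: |½(9 + 8)(3)| = 25.5 m
Total distance = 1905/22 m

1905/22 m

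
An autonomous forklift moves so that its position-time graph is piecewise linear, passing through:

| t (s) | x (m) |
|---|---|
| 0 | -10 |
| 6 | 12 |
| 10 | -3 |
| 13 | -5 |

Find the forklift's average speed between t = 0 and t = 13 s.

3 m/s

Average speed = (total path length)/(elapsed time); on a piecewise-linear x-t graph the path length is Σ|Δx|.
0–6 s: |Δx| = |12 − -10| = 22 m
6–10 s: |Δx| = |-3 − 12| = 15 m
10–13 s: |Δx| = |-5 − -3| = 2 m
Total path = 39 m; average speed = 39/13 = 3 m/s.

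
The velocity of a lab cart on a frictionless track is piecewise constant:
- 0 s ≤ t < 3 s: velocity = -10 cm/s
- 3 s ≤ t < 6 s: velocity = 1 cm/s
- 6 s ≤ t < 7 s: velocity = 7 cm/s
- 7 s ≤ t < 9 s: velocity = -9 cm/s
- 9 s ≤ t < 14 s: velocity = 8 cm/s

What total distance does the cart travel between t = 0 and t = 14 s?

98 cm

Distance (not displacement) is the total path length: add the absolute areas under v-t.
0–3 s: |-10| × 3 = 30 cm
3–6 s: |1| × 3 = 3 cm
6–7 s: |7| × 1 = 7 cm
7–9 s: |-9| × 2 = 18 cm
9–14 s: |8| × 5 = 40 cm
Total distance = 98 cm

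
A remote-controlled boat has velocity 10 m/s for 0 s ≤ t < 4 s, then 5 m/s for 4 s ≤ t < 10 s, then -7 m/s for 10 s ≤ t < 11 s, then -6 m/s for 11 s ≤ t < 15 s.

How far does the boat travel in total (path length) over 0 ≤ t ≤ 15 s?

101 m

Total distance travelled is ∫|v| dt — sum the magnitudes of each area piece.
0–4 s: |10| × 4 = 40 m
4–10 s: |5| × 6 = 30 m
10–11 s: |-7| × 1 = 7 m
11–15 s: |-6| × 4 = 24 m
Total distance = 101 m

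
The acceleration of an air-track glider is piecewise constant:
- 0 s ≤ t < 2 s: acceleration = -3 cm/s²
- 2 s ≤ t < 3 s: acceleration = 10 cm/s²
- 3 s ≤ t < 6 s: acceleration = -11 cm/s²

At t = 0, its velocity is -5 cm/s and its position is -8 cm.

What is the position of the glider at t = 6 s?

-82.5 cm

On each constant-a segment, Δv = aΔt and Δx = v₀Δt + ½aΔt²; chain segment to segment.
0–2 s: v starts -5 cm/s; Δx = -5·2 + ½·-3·2² = -16 cm; v ends -11 cm/s.
2–3 s: v starts -11 cm/s; Δx = -11·1 + ½·10·1² = -6 cm; v ends -1 cm/s.
3–6 s: v starts -1 cm/s; Δx = -1·3 + ½·-11·3² = -52.5 cm; v ends -34 cm/s.
x(6) = -8 + Σ Δx = -82.5 cm.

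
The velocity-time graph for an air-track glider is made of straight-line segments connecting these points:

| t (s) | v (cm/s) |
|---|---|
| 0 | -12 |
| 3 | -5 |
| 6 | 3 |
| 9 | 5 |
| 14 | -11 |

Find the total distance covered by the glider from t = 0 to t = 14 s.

66.6875 cm

Distance (not displacement) is the total path length: add the absolute areas under v-t.
0–3 s: |½(-12 + -5)(3)| = 25.5 cm
3–6 s: v = 0 at t = 4.875 s; triangle areas 4.6875 + 1.6875 = 6.375 cm
6–9 s: |½(3 + 5)(3)| = 12 cm
9–14 s: v = 0 at t = 10.5625 s; triangle areas 3.90625 + 18.90625 = 22.8125 cm
Total distance = 66.6875 cm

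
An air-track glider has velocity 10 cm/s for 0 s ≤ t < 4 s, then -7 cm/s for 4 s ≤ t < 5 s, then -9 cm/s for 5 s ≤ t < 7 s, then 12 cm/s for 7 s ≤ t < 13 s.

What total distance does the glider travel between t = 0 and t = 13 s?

Total distance travelled is ∫|v| dt — sum the magnitudes of each area piece.
0–4 s: |10| × 4 = 40 cm
4–5 s: |-7| × 1 = 7 cm
5–7 s: |-9| × 2 = 18 cm
7–13 s: |12| × 6 = 72 cm
Total distance = 137 cm

137 cm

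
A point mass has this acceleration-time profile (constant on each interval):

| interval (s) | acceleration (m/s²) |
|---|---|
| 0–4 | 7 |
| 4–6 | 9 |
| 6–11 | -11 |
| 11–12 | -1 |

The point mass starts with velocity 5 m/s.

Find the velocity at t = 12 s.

-5 m/s

Δv equals the area under the a-t graph; then v = v₀ + Δv.
0–4 s: 7 × 4 = 28 m/s
4–6 s: 9 × 2 = 18 m/s
6–11 s: -11 × 5 = -55 m/s
11–12 s: -1 × 1 = -1 m/s
Δv = -10 m/s, so v(12) = 5 + (-10) = -5 m/s.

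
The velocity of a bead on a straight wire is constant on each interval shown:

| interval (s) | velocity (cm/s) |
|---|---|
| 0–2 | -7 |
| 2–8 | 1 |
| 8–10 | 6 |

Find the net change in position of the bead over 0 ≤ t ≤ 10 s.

4 cm

Displacement is the signed area under the v-t curve.
0–2 s: -7 × 2 = -14 cm
2–8 s: 1 × 6 = 6 cm
8–10 s: 6 × 2 = 12 cm
Net displacement = 4 cm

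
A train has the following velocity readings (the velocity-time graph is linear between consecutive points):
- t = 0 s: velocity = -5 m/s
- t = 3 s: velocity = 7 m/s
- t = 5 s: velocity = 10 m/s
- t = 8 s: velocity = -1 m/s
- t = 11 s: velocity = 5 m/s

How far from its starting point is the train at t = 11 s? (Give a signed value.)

39.5 m

Displacement is the signed area under the v-t curve.
0–3 s: ½(-5 + 7)(3) = 3 m
3–5 s: ½(7 + 10)(2) = 17 m
5–8 s: ½(10 + -1)(3) = 13.5 m
8–11 s: ½(-1 + 5)(3) = 6 m
Net displacement = 39.5 m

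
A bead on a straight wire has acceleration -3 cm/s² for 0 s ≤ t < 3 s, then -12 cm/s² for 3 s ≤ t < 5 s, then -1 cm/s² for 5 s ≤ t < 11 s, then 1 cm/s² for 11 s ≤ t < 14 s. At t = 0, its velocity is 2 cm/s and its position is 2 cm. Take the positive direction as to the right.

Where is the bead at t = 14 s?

-354 cm

On each constant-a segment, Δv = aΔt and Δx = v₀Δt + ½aΔt²; chain segment to segment.
0–3 s: v starts 2 cm/s; Δx = 2·3 + ½·-3·3² = -7.5 cm; v ends -7 cm/s.
3–5 s: v starts -7 cm/s; Δx = -7·2 + ½·-12·2² = -38 cm; v ends -31 cm/s.
5–11 s: v starts -31 cm/s; Δx = -31·6 + ½·-1·6² = -204 cm; v ends -37 cm/s.
11–14 s: v starts -37 cm/s; Δx = -37·3 + ½·1·3² = -106.5 cm; v ends -34 cm/s.
x(14) = 2 + Σ Δx = -354 cm.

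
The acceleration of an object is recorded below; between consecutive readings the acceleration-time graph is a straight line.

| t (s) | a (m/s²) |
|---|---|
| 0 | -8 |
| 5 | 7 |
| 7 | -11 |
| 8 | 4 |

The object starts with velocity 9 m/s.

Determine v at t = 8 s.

-1 m/s

Δv equals the area under the a-t graph; then v = v₀ + Δv.
0–5 s: ½(-8 + 7)(5) = -2.5 m/s
5–7 s: ½(7 + -11)(2) = -4 m/s
7–8 s: ½(-11 + 4)(1) = -3.5 m/s
Δv = -10 m/s, so v(8) = 9 + (-10) = -1 m/s.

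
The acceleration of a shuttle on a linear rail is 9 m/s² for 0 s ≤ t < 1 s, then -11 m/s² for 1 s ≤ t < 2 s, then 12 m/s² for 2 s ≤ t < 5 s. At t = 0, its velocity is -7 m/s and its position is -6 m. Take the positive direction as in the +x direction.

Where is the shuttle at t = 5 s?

15 m

On each constant-a segment, Δv = aΔt and Δx = v₀Δt + ½aΔt²; chain segment to segment.
0–1 s: v starts -7 m/s; Δx = -7·1 + ½·9·1² = -2.5 m; v ends 2 m/s.
1–2 s: v starts 2 m/s; Δx = 2·1 + ½·-11·1² = -3.5 m; v ends -9 m/s.
2–5 s: v starts -9 m/s; Δx = -9·3 + ½·12·3² = 27 m; v ends 27 m/s.
x(5) = -6 + Σ Δx = 15 m.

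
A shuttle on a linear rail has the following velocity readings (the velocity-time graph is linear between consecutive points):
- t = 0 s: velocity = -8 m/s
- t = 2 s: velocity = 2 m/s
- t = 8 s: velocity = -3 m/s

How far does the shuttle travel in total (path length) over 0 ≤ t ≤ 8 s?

Total distance travelled is ∫|v| dt — sum the magnitudes of each area piece.
0–2 s: v = 0 at t = 1.6 s; triangle areas 6.4 + 0.4 = 6.8 m
2–8 s: v = 0 at t = 4.4 s; triangle areas 2.4 + 5.4 = 7.8 m
Total distance = 14.6 m

14.6 m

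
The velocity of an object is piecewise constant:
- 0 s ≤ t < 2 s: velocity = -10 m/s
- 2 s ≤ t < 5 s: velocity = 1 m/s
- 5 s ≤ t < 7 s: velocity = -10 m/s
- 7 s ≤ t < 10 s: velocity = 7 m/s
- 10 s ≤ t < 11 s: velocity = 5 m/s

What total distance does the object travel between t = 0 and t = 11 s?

Distance (not displacement) is the total path length: add the absolute areas under v-t.
0–2 s: |-10| × 2 = 20 m
2–5 s: |1| × 3 = 3 m
5–7 s: |-10| × 2 = 20 m
7–10 s: |7| × 3 = 21 m
10–11 s: |5| × 1 = 5 m
Total distance = 69 m

69 m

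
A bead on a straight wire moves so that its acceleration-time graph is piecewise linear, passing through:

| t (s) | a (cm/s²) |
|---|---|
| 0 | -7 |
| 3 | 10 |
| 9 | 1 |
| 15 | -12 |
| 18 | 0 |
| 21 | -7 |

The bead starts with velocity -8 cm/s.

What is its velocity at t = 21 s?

-32 cm/s

Δv equals the area under the a-t graph; then v = v₀ + Δv.
0–3 s: ½(-7 + 10)(3) = 4.5 cm/s
3–9 s: ½(10 + 1)(6) = 33 cm/s
9–15 s: ½(1 + -12)(6) = -33 cm/s
15–18 s: ½(-12 + 0)(3) = -18 cm/s
18–21 s: ½(0 + -7)(3) = -10.5 cm/s
Δv = -24 cm/s, so v(21) = -8 + (-24) = -32 cm/s.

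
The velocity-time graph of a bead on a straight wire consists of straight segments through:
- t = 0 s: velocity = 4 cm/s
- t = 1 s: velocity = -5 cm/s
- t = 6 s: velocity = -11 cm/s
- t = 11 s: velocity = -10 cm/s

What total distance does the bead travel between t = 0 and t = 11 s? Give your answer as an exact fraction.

853/9 cm

Distance (not displacement) is the total path length: add the absolute areas under v-t.
0–1 s: v = 0 at t = 4/9 s; triangle areas 8/9 + 25/18 = 41/18 cm
1–6 s: |½(-5 + -11)(5)| = 40 cm
6–11 s: |½(-11 + -10)(5)| = 52.5 cm
Total distance = 853/9 cm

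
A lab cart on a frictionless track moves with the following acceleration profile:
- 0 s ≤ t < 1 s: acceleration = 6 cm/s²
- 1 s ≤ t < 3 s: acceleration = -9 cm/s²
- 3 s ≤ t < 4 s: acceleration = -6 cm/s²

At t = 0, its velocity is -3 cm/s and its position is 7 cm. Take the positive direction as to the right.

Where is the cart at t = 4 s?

On each constant-a segment, Δv = aΔt and Δx = v₀Δt + ½aΔt²; chain segment to segment.
0–1 s: v starts -3 cm/s; Δx = -3·1 + ½·6·1² = 0 cm; v ends 3 cm/s.
1–3 s: v starts 3 cm/s; Δx = 3·2 + ½·-9·2² = -12 cm; v ends -15 cm/s.
3–4 s: v starts -15 cm/s; Δx = -15·1 + ½·-6·1² = -18 cm; v ends -21 cm/s.
x(4) = 7 + Σ Δx = -23 cm.

-23 cm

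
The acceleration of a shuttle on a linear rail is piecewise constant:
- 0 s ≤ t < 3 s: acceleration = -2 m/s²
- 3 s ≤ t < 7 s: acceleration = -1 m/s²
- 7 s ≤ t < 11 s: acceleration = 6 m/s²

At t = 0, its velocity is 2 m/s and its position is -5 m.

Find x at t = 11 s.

On each constant-a segment, Δv = aΔt and Δx = v₀Δt + ½aΔt²; chain segment to segment.
0–3 s: v starts 2 m/s; Δx = 2·3 + ½·-2·3² = -3 m; v ends -4 m/s.
3–7 s: v starts -4 m/s; Δx = -4·4 + ½·-1·4² = -24 m; v ends -8 m/s.
7–11 s: v starts -8 m/s; Δx = -8·4 + ½·6·4² = 16 m; v ends 16 m/s.
x(11) = -5 + Σ Δx = -16 m.

-16 m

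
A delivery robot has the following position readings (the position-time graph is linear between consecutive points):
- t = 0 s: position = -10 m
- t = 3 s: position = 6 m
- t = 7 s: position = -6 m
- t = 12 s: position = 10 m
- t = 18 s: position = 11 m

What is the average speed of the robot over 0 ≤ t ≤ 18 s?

Average speed = (total path length)/(elapsed time); on a piecewise-linear x-t graph the path length is Σ|Δx|.
0–3 s: |Δx| = |6 − -10| = 16 m
3–7 s: |Δx| = |-6 − 6| = 12 m
7–12 s: |Δx| = |10 − -6| = 16 m
12–18 s: |Δx| = |11 − 10| = 1 m
Total path = 45 m; average speed = 45/18 = 2.5 m/s.

2.5 m/s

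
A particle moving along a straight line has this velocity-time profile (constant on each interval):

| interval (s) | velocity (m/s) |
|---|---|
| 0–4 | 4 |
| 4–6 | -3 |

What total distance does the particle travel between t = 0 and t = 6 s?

Total distance travelled is ∫|v| dt — sum the magnitudes of each area piece.
0–4 s: |4| × 4 = 16 m
4–6 s: |-3| × 2 = 6 m
Total distance = 22 m

22 m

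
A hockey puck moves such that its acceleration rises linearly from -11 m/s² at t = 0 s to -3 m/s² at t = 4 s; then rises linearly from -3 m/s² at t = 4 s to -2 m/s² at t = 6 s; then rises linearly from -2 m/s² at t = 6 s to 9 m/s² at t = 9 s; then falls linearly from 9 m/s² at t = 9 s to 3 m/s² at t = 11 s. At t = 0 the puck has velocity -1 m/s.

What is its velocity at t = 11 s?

-11.5 m/s

Δv equals the area under the a-t graph; then v = v₀ + Δv.
0–4 s: ½(-11 + -3)(4) = -28 m/s
4–6 s: ½(-3 + -2)(2) = -5 m/s
6–9 s: ½(-2 + 9)(3) = 10.5 m/s
9–11 s: ½(9 + 3)(2) = 12 m/s
Δv = -10.5 m/s, so v(11) = -1 + (-10.5) = -11.5 m/s.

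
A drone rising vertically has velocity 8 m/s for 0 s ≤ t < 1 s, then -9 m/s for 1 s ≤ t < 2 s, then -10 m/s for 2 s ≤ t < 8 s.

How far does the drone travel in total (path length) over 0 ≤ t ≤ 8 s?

77 m

Distance (not displacement) is the total path length: add the absolute areas under v-t.
0–1 s: |8| × 1 = 8 m
1–2 s: |-9| × 1 = 9 m
2–8 s: |-10| × 6 = 60 m
Total distance = 77 m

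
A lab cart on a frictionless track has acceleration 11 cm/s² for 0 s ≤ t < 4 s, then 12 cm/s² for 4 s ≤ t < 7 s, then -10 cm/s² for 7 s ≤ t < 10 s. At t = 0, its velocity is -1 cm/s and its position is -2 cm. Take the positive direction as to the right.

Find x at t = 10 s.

457 cm

On each constant-a segment, Δv = aΔt and Δx = v₀Δt + ½aΔt²; chain segment to segment.
0–4 s: v starts -1 cm/s; Δx = -1·4 + ½·11·4² = 84 cm; v ends 43 cm/s.
4–7 s: v starts 43 cm/s; Δx = 43·3 + ½·12·3² = 183 cm; v ends 79 cm/s.
7–10 s: v starts 79 cm/s; Δx = 79·3 + ½·-10·3² = 192 cm; v ends 49 cm/s.
x(10) = -2 + Σ Δx = 457 cm.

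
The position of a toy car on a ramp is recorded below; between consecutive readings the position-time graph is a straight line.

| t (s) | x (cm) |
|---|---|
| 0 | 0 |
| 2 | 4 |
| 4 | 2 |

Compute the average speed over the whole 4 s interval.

Average speed = (total path length)/(elapsed time); on a piecewise-linear x-t graph the path length is Σ|Δx|.
0–2 s: |Δx| = |4 − 0| = 4 cm
2–4 s: |Δx| = |2 − 4| = 2 cm
Total path = 6 cm; average speed = 6/4 = 1.5 cm/s.

1.5 cm/s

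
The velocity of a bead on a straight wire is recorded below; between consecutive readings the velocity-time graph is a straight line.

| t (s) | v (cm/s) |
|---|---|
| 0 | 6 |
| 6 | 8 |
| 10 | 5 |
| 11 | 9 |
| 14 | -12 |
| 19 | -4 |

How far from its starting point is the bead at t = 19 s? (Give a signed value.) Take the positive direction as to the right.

30.5 cm

Net displacement equals the area under the velocity-time graph (areas below the axis count negative).
0–6 s: ½(6 + 8)(6) = 42 cm
6–10 s: ½(8 + 5)(4) = 26 cm
10–11 s: ½(5 + 9)(1) = 7 cm
11–14 s: ½(9 + -12)(3) = -4.5 cm
14–19 s: ½(-12 + -4)(5) = -40 cm
Net displacement = 30.5 cm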